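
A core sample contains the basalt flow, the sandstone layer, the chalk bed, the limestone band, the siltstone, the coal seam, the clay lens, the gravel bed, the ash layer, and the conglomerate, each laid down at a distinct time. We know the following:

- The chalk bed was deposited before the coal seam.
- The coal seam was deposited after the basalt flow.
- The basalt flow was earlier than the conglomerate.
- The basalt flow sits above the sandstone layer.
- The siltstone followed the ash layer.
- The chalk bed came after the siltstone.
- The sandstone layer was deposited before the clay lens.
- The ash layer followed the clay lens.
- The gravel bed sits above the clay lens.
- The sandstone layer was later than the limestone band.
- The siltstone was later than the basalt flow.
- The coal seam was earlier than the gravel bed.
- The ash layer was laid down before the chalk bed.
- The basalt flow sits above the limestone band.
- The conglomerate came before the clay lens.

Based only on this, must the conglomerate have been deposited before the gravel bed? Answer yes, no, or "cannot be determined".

Chain the constraints: the conglomerate → the clay lens → the gravel bed. Each link is directly stated, so the conglomerate comes before the gravel bed.

yes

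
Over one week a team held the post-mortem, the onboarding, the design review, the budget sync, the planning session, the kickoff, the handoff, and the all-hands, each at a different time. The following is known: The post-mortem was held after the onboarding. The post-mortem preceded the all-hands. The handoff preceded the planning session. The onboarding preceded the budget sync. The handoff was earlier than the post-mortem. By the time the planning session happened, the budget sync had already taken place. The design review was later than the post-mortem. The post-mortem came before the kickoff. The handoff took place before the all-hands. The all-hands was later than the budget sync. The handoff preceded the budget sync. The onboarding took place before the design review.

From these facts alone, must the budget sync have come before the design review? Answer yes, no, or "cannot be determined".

No chain of stated constraints runs from the budget sync to the design review, and none runs from the design review to the budget sync either.
So the relative order of the budget sync and the design review is not fixed by the given facts.

cannot be determined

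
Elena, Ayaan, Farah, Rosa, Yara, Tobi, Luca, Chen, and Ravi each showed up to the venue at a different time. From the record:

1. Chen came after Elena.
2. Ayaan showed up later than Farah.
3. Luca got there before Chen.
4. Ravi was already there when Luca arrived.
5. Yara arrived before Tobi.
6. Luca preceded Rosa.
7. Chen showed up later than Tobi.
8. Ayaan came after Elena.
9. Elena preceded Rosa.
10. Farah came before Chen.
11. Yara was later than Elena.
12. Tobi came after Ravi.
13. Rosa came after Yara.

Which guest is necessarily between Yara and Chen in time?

Tracing the constraints gives Yara → Tobi → Chen, so Tobi sits after Yara and before Chen.
No other guest is forced both after Yara and before Chen.

Tobi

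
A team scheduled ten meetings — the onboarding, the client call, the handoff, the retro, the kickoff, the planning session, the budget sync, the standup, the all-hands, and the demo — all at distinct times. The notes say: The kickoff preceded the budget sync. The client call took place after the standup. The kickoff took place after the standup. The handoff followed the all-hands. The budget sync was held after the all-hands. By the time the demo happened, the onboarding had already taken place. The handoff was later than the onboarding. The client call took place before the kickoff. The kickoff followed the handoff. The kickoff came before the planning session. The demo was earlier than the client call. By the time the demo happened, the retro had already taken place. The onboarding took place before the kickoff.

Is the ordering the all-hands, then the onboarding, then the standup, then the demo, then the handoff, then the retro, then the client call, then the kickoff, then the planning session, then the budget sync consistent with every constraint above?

The constraints require the retro before the demo, but in the proposed sequence the demo appears ahead of the retro. That one violation is enough.

no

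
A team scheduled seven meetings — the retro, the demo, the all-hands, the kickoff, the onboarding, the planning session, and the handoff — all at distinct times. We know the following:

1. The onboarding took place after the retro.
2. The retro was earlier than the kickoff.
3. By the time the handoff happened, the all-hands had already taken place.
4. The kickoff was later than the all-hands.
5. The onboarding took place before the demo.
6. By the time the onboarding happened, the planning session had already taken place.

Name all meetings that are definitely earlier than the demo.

the onboarding, the planning session, the retro

Directly stated before the demo: the onboarding.
The planning session reaches the demo via the planning session → the onboarding → the demo.
The retro reaches the demo via the retro → the onboarding → the demo.
No chain forces the kickoff (or any of the others) ahead of the demo.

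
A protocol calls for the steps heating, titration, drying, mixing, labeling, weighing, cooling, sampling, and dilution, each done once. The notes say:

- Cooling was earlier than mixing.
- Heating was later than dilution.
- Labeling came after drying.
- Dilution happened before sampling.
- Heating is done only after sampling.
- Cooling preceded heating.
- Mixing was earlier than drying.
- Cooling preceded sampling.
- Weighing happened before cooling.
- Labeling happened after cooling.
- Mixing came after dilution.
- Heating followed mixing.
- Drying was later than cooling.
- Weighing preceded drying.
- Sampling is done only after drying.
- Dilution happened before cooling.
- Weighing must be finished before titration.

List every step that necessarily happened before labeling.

cooling, dilution, drying, mixing, weighing

Directly stated before labeling: cooling and drying.
Dilution reaches labeling via dilution → cooling → labeling.
Mixing reaches labeling via mixing → drying → labeling.
Weighing reaches labeling via weighing → drying → labeling.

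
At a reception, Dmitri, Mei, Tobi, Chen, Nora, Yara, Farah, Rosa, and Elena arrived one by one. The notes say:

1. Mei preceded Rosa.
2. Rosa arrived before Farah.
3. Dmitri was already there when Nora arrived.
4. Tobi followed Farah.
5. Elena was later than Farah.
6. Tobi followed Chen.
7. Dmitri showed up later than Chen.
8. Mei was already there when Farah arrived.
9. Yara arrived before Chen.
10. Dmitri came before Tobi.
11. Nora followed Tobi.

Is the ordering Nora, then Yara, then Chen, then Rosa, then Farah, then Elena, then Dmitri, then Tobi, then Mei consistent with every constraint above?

no

The constraints require Mei before Farah, but in the proposed sequence Farah appears ahead of Mei. That one violation is enough.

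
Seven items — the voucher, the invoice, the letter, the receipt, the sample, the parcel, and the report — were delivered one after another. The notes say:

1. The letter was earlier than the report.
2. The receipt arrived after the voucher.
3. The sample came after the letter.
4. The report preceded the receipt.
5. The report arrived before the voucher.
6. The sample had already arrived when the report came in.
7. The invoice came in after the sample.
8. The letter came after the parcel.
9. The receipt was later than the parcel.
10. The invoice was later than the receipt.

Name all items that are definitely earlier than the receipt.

Directly stated before the receipt: the parcel, the report, and the voucher.
The letter reaches the receipt via the letter → the report → the receipt.
The sample reaches the receipt via the sample → the report → the receipt.
No chain forces the invoice ahead of the receipt.

the letter, the parcel, the report, the sample, the voucher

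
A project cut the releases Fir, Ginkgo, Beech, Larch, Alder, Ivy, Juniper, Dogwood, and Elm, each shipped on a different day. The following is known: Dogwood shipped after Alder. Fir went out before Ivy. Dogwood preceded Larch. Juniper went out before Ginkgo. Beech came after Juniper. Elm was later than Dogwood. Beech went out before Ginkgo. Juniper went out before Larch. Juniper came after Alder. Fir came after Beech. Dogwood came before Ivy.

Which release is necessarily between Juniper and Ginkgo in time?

Tracing the constraints gives Juniper → Beech → Ginkgo, so Beech sits after Juniper and before Ginkgo.
No other release is forced both after Juniper and before Ginkgo.

Beech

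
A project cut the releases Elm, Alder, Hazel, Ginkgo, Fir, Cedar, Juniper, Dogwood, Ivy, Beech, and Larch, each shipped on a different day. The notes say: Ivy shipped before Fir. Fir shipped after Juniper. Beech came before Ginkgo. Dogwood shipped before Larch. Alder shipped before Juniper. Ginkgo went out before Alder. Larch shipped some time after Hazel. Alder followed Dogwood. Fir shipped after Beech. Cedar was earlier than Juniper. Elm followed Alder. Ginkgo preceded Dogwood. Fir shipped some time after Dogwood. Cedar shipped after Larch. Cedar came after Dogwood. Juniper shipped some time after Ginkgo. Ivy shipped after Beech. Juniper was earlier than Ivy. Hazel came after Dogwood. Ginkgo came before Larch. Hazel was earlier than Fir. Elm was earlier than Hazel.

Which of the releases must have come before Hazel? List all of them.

Alder, Beech, Dogwood, Elm, Ginkgo

Directly stated before Hazel: Dogwood and Elm.
Alder reaches Hazel via Alder → Elm → Hazel.
Beech reaches Hazel via Beech → Ginkgo → Dogwood → Hazel.
Ginkgo reaches Hazel via Ginkgo → Dogwood → Hazel.
No chain forces Fir (or any of the others) ahead of Hazel.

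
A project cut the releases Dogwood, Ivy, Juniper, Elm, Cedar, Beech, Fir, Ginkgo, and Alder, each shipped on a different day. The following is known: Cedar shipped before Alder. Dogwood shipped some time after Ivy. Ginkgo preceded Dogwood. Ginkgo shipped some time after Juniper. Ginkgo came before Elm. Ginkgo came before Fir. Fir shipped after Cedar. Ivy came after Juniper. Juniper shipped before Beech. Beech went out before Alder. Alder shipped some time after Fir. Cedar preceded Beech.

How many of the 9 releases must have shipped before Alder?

Directly stated before Alder: Beech, Cedar, and Fir.
Ginkgo reaches Alder via Ginkgo → Fir → Alder.
Juniper reaches Alder via Juniper → Beech → Alder.
No chain forces Dogwood (or any of the others) ahead of Alder.
That's Beech, Cedar, Fir, Ginkgo, and Juniper — 5 in all.

5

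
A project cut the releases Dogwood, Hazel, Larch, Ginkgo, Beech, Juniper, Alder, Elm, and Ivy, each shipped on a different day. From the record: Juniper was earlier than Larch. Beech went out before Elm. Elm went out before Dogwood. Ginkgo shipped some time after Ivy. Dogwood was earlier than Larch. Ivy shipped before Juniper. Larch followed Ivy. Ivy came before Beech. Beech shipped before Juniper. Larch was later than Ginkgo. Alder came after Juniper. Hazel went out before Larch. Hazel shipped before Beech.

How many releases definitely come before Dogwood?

4

Directly stated before Dogwood: Elm.
Beech reaches Dogwood via Beech → Elm → Dogwood.
Hazel reaches Dogwood via Hazel → Beech → Elm → Dogwood.
Ivy reaches Dogwood via Ivy → Beech → Elm → Dogwood.
That's Beech, Elm, Hazel, and Ivy — 4 in all.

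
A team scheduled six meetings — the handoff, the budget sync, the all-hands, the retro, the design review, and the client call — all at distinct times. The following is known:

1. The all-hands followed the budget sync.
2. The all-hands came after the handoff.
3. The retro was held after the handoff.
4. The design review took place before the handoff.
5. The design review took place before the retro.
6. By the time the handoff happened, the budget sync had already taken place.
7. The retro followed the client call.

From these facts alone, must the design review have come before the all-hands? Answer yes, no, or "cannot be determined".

yes

Chain the constraints: the design review → the handoff → the all-hands. Each link is directly stated, so the design review comes before the all-hands.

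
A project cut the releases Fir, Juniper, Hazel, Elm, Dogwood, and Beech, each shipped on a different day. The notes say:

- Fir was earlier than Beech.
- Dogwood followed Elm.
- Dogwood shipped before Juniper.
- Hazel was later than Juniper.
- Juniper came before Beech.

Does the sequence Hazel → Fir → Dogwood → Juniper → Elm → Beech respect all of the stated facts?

no

The constraints require Elm before Dogwood, but in the proposed sequence Dogwood appears ahead of Elm. That one violation is enough.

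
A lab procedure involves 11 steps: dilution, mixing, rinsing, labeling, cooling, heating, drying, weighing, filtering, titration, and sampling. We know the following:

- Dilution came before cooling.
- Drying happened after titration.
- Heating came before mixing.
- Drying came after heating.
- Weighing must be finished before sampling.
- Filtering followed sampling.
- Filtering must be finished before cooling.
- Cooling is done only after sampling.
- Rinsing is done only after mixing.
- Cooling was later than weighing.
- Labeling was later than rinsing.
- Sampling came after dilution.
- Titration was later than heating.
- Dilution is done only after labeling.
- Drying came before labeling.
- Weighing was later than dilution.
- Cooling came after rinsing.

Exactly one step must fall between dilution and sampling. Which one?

weighing

Tracing the constraints gives dilution → weighing → sampling, so weighing sits after dilution and before sampling.
No other step is forced both after dilution and before sampling.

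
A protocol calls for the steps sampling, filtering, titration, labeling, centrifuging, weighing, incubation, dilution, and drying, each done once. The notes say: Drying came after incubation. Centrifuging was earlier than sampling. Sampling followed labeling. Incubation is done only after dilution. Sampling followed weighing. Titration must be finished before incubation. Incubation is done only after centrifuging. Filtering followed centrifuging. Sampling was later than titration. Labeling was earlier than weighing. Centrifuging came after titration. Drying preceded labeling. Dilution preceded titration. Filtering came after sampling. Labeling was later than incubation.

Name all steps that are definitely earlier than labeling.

Directly stated before labeling: drying and incubation.
Centrifuging reaches labeling via centrifuging → incubation → labeling.
Dilution reaches labeling via dilution → incubation → labeling.
Titration reaches labeling via titration → incubation → labeling.
No chain forces filtering (or any of the others) ahead of labeling.

centrifuging, dilution, drying, incubation, titration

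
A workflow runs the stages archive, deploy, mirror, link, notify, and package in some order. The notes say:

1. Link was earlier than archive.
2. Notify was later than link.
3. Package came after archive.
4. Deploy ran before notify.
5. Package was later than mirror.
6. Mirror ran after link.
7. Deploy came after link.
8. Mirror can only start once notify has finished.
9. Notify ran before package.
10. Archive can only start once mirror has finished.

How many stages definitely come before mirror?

Directly stated before mirror: link and notify.
Deploy reaches mirror via deploy → notify → mirror.
No chain forces package (or any of the others) ahead of mirror.
That's deploy, link, and notify — 3 in all.

3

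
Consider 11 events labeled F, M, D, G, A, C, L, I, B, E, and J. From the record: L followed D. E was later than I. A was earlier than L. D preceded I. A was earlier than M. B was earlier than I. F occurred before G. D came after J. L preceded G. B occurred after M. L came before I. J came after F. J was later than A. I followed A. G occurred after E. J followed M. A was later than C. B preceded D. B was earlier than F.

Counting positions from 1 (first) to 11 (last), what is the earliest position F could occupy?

A, B, C, and M must all come before F — 4 forced predecessors.
Nothing else is forced ahead of F, so its earliest slot is position 4 + 1 = 5.

5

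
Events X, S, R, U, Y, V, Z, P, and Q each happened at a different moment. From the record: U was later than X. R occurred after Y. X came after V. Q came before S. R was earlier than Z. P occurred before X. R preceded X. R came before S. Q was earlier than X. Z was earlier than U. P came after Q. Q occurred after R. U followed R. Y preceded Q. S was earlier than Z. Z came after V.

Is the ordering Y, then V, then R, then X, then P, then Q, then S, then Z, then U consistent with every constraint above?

no

The constraints require Q before P, but in the proposed sequence P appears ahead of Q. That one violation is enough.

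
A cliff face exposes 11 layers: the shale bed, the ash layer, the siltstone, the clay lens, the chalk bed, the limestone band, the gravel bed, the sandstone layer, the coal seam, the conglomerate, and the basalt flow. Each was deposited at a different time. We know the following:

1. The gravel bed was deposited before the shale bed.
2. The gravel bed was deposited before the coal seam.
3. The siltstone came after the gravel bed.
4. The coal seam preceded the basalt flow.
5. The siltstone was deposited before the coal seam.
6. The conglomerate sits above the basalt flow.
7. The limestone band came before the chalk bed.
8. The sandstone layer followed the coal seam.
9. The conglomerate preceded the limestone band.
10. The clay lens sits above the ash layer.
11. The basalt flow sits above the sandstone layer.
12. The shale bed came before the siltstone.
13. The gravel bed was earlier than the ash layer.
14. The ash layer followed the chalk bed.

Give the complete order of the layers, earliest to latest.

The constraints fix every adjacent pair, so only one ordering works:
the gravel bed → the shale bed → the siltstone → the coal seam → the sandstone layer → the basalt flow → the conglomerate → the limestone band → the chalk bed → the ash layer → the clay lens.

the gravel bed, the shale bed, the siltstone, the coal seam, the sandstone layer, the basalt flow, the conglomerate, the limestone band, the chalk bed, the ash layer, the clay lens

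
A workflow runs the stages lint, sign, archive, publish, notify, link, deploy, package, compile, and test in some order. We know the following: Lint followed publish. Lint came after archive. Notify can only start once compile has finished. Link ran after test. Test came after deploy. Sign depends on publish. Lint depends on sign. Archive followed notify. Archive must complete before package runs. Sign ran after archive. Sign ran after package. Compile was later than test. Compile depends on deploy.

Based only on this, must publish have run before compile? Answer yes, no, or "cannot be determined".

cannot be determined

No chain of stated constraints runs from publish to compile, and none runs from compile to publish either.
So the relative order of publish and compile is not fixed by the given facts.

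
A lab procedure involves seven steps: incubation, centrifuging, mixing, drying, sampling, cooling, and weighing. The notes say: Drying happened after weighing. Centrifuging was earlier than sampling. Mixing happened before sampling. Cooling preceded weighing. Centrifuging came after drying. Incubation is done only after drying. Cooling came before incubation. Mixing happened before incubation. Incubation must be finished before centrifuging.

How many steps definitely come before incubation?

4

Directly stated before incubation: cooling, drying, and mixing.
Weighing reaches incubation via weighing → drying → incubation.
That's cooling, drying, mixing, and weighing — 4 in all.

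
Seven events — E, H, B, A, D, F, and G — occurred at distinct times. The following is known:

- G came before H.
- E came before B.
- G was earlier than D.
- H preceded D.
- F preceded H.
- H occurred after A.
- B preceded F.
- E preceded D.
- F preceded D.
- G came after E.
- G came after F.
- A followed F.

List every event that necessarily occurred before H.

A, B, E, F, G

Directly stated before H: A, F, and G.
B reaches H via B → F → H.
E reaches H via E → G → H.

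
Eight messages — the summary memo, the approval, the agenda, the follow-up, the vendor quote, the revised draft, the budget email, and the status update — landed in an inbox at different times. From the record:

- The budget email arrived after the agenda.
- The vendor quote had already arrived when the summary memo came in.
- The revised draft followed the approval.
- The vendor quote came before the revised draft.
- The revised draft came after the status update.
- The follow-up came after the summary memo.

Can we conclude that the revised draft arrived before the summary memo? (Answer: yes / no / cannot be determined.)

No chain of stated constraints runs from the revised draft to the summary memo, and none runs from the summary memo to the revised draft either.
So the relative order of the revised draft and the summary memo is not fixed by the given facts.

cannot be determined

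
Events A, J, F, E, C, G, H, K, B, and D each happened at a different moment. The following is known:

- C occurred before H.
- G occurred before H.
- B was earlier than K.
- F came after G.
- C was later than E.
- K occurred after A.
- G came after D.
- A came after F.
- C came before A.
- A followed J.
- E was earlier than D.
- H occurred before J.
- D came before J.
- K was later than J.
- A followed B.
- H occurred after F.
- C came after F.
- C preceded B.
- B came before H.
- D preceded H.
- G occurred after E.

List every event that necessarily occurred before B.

Directly stated before B: C.
D reaches B via D → G → F → C → B.
E reaches B via E → C → B.
F reaches B via F → C → B.
Likewise G reaches B by chaining the stated constraints.
No chain forces A (or any of the others) ahead of B.

C, D, E, F, G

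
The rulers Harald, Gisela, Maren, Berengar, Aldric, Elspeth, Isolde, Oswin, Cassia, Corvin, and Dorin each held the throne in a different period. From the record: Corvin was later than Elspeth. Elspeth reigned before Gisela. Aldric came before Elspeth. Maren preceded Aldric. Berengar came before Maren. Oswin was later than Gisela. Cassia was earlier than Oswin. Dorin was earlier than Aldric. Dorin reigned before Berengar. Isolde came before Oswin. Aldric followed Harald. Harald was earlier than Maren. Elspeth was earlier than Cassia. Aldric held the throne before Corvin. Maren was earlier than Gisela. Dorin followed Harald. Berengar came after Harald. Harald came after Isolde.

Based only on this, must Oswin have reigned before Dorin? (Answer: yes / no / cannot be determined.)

no

Tracing the constraints gives Dorin → Aldric → Elspeth → Gisela → Oswin, so Dorin must come before Oswin.
That means Oswin cannot be before Dorin.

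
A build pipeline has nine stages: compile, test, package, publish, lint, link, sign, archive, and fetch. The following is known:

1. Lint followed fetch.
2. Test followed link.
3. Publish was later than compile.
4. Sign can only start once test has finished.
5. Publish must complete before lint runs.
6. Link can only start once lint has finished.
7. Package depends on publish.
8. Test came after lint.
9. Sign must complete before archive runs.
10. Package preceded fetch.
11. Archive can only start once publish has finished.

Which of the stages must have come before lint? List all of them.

Directly stated before lint: fetch and publish.
Compile reaches lint via compile → publish → lint.
Package reaches lint via package → fetch → lint.

compile, fetch, package, publish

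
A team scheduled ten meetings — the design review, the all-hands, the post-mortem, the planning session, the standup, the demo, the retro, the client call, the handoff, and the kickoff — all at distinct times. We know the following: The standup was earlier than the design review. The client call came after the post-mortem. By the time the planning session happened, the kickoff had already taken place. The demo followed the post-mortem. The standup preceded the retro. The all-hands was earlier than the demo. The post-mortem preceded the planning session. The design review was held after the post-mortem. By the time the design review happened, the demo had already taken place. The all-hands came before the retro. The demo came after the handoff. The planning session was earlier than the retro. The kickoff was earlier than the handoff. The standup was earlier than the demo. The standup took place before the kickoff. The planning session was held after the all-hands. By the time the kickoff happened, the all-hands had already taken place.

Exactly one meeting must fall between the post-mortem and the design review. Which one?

Tracing the constraints gives the post-mortem → the demo → the design review, so the demo sits after the post-mortem and before the design review.
No other meeting is forced both after the post-mortem and before the design review.

the demo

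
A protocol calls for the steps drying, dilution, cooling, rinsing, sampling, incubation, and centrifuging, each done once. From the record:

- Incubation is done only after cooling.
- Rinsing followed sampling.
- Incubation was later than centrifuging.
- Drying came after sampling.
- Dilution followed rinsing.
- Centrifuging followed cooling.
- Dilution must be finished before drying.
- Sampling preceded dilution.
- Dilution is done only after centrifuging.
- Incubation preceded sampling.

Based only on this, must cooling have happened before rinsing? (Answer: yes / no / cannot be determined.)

Chain the constraints: cooling → incubation → sampling → rinsing. Each link is directly stated, so cooling comes before rinsing.

yes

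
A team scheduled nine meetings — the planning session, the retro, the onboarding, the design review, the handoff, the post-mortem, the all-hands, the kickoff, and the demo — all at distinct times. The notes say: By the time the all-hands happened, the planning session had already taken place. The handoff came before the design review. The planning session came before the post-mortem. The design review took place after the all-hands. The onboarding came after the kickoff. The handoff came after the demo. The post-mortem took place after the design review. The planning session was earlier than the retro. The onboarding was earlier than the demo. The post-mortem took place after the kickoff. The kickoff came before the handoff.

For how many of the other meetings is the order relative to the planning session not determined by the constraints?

Forced after the planning session: the all-hands, the design review, the post-mortem, and the retro.
That leaves the demo, the handoff, the kickoff, and the onboarding with no forced order relative to the planning session — 4.

4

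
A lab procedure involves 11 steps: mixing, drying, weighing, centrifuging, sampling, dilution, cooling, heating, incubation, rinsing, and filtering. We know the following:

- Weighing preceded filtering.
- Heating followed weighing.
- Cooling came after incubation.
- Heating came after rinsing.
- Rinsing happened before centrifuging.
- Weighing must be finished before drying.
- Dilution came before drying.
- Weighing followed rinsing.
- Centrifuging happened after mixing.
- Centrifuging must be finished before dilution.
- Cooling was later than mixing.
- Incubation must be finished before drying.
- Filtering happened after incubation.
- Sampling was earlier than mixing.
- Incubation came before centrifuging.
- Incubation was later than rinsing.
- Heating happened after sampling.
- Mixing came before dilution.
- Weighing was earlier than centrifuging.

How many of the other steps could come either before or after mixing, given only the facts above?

Forced before mixing: sampling; forced after mixing: centrifuging, cooling, dilution, and drying.
That leaves filtering, heating, incubation, rinsing, and weighing with no forced order relative to mixing — 5.

5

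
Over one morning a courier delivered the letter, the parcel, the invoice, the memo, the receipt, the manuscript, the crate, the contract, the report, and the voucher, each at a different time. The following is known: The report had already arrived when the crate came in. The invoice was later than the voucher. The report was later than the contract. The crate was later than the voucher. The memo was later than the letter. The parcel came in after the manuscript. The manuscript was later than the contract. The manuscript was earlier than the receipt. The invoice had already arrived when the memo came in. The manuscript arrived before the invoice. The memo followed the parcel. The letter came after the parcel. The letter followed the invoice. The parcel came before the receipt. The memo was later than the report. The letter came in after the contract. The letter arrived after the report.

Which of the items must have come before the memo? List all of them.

Directly stated before the memo: the invoice, the letter, the parcel, and the report.
The contract reaches the memo via the contract → the report → the memo.
The manuscript reaches the memo via the manuscript → the parcel → the memo.
The voucher reaches the memo via the voucher → the invoice → the memo.

the contract, the invoice, the letter, the manuscript, the parcel, the report, the voucher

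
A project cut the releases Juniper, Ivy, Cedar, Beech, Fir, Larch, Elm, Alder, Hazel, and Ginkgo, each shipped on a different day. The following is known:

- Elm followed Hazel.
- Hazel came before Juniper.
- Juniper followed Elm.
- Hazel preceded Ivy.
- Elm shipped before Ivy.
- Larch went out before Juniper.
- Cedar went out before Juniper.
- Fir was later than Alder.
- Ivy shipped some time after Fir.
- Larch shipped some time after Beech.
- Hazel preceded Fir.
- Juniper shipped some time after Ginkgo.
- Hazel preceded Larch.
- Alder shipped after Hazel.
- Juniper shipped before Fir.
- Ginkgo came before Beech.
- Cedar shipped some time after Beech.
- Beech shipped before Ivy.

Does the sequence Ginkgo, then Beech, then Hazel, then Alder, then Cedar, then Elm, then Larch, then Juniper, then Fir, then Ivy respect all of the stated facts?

yes

Check each stated constraint against the proposed order — e.g. Hazel is ahead of Ivy; Beech is ahead of Ivy. Every pair is in the required order; nothing is violated.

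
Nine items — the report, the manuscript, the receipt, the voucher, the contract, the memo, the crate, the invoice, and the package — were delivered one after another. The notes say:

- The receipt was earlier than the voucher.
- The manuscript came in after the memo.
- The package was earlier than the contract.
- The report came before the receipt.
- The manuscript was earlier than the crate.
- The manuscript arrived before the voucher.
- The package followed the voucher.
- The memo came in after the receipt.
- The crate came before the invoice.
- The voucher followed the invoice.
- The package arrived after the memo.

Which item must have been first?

The report has a chain of constraints placing it before every other item, so the report must be first.

the report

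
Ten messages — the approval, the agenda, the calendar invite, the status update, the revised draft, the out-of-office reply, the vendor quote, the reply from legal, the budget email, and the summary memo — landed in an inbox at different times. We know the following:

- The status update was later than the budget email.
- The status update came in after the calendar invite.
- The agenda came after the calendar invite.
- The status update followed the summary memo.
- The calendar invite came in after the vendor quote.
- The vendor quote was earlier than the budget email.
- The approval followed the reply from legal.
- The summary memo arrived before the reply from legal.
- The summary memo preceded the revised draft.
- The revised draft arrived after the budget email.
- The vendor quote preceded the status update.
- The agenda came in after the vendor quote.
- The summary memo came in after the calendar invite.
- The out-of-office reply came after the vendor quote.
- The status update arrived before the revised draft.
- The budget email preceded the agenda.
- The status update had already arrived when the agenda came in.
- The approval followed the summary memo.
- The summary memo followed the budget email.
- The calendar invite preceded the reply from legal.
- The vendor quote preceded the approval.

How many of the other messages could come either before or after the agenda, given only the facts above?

4

Forced before the agenda: the budget email, the calendar invite, the status update, the summary memo, and the vendor quote.
That leaves the approval, the out-of-office reply, the reply from legal, and the revised draft with no forced order relative to the agenda — 4.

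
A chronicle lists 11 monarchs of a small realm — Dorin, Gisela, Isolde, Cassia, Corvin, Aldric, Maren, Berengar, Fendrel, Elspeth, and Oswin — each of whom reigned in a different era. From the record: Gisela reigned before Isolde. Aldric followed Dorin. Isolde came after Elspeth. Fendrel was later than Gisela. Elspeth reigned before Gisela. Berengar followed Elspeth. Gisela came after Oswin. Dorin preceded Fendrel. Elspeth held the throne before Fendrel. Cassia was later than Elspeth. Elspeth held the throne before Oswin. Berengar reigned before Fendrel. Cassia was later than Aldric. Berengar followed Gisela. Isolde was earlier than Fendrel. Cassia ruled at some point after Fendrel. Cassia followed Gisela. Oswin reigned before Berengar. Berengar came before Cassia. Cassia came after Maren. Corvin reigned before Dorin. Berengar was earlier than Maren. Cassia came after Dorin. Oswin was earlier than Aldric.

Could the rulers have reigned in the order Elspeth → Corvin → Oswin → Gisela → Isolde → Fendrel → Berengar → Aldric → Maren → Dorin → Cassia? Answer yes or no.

no

The constraints require Dorin before Fendrel, but in the proposed sequence Fendrel appears ahead of Dorin. That one violation is enough.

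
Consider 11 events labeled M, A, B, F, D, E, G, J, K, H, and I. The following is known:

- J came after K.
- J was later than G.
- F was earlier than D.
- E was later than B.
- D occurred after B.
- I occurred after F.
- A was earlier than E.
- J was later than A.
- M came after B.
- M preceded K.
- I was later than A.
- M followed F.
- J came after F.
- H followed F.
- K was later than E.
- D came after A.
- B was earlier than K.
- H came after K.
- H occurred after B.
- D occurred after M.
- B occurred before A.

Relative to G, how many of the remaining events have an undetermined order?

9

Forced after G: J.
That leaves A, B, D, E, F, H, I, K, and M with no forced order relative to G — 9.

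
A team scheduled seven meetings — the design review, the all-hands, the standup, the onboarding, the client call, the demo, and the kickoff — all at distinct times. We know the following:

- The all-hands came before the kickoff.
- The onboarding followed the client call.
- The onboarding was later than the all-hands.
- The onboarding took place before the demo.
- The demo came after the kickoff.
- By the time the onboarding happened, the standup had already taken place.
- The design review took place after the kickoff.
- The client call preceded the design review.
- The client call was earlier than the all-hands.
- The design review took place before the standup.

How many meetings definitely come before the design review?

3

Directly stated before the design review: the client call and the kickoff.
The all-hands reaches the design review via the all-hands → the kickoff → the design review.
No chain forces the demo (or any of the others) ahead of the design review.
That's the all-hands, the client call, and the kickoff — 3 in all.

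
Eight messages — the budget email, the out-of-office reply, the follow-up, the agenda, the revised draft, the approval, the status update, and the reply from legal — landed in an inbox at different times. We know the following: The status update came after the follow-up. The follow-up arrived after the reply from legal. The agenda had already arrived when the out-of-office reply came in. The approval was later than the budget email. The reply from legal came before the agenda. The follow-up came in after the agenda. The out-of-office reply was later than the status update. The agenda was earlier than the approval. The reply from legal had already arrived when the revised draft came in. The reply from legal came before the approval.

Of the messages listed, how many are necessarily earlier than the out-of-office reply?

4

Directly stated before the out-of-office reply: the agenda and the status update.
The follow-up reaches the out-of-office reply via the follow-up → the status update → the out-of-office reply.
The reply from legal reaches the out-of-office reply via the reply from legal → the agenda → the out-of-office reply.
No chain forces the approval (or any of the others) ahead of the out-of-office reply.
That's the agenda, the follow-up, the reply from legal, and the status update — 4 in all.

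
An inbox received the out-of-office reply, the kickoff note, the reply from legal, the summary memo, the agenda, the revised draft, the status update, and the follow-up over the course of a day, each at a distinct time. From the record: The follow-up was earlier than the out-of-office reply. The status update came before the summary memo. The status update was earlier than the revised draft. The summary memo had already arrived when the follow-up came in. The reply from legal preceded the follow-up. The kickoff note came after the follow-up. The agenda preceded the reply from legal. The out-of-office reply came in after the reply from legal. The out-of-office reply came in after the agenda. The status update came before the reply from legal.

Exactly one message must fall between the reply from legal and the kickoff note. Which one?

Tracing the constraints gives the reply from legal → the follow-up → the kickoff note, so the follow-up sits after the reply from legal and before the kickoff note.
No other message is forced both after the reply from legal and before the kickoff note.

the follow-up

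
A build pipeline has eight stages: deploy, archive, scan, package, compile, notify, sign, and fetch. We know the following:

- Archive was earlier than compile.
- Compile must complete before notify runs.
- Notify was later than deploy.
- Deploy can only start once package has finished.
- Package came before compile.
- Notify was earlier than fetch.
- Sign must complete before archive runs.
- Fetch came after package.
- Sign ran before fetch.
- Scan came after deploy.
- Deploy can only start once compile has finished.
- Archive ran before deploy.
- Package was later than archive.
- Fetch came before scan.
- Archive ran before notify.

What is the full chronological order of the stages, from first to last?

The constraints fix every adjacent pair, so only one ordering works:
sign → archive → package → compile → deploy → notify → fetch → scan.

sign, archive, package, compile, deploy, notify, fetch, scan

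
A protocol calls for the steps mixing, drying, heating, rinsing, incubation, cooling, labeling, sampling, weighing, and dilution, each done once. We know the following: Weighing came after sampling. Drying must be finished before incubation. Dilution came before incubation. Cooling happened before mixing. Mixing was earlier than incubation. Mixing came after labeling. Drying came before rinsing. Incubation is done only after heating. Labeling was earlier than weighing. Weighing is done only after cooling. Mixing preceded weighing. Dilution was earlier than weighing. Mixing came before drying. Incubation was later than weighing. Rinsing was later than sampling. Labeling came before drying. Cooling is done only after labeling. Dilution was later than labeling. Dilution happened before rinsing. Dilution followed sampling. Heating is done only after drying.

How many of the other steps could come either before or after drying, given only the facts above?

3

Forced before drying: cooling, labeling, and mixing; forced after drying: heating, incubation, and rinsing.
That leaves dilution, sampling, and weighing with no forced order relative to drying — 3.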